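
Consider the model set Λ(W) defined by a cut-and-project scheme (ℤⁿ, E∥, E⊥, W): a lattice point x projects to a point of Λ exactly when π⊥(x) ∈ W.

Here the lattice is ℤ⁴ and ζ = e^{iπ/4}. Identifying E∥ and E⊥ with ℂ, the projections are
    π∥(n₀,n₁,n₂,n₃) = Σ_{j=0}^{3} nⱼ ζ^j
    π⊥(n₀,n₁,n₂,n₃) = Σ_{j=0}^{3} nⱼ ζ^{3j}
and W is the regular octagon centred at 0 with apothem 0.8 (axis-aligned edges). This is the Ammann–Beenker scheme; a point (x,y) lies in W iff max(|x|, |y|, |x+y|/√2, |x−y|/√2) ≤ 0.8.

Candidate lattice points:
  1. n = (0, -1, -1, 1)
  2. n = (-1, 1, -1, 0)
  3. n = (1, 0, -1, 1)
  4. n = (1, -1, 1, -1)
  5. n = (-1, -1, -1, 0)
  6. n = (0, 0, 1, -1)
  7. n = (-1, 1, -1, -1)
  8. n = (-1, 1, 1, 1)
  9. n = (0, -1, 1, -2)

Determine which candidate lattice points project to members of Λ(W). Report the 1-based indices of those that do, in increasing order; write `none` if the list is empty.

5

With ζ = e^{iπ/4} the internal vectors are ζ^0,ζ^3,ζ^6,ζ^9.
#1 (0, -1, -1, 1): internal (1.4142, 1.0000); octagon support 1.7071 vs apothem 0.8 → ∉ W
#2 (-1, 1, -1, 0): internal (-1.7071, 1.7071); octagon support 2.4142 vs apothem 0.8 → ∉ W
#3 (1, 0, -1, 1): internal (1.7071, 1.7071); octagon support 2.4142 vs apothem 0.8 → ∉ W
#4 (1, -1, 1, -1): internal (1.0000, -2.4142); octagon support 2.4142 vs apothem 0.8 → ∉ W
#5 (-1, -1, -1, 0): internal (-0.2929, 0.2929); octagon support 0.4142 vs apothem 0.8 → ∈ W
#6 (0, 0, 1, -1): internal (-0.7071, -1.7071); octagon support 1.7071 vs apothem 0.8 → ∉ W
#7 (-1, 1, -1, -1): internal (-2.4142, 1.0000); octagon support 2.4142 vs apothem 0.8 → ∉ W
#8 (-1, 1, 1, 1): internal (-1.0000, 0.4142); octagon support 1.0000 vs apothem 0.8 → ∉ W
#9 (0, -1, 1, -2): internal (-0.7071, -3.1213); octagon support 3.1213 vs apothem 0.8 → ∉ W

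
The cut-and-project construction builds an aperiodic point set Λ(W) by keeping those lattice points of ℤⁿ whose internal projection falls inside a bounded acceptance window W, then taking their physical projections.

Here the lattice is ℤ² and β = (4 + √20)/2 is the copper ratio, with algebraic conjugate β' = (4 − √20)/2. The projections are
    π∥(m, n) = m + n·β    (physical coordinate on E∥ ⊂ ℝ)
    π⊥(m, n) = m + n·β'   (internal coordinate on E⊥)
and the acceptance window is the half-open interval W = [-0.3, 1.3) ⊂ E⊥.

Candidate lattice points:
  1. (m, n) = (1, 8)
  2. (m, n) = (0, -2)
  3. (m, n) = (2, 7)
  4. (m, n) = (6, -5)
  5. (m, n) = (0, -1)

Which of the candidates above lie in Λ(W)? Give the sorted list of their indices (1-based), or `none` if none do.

2, 3, 5

Numerically β ≈ 4.2361 and β' = −1/β ≈ -0.2361.
candidate 1: (m,n)=(1,8) → π∥ = 1+8·β ≈ 34.8885, π⊥ = 1+8·β' ≈ -0.8885 ∉ [-0.3, 1.3) ⇒ out
candidate 2: (m,n)=(0,-2) → π∥ = 0-2·β ≈ -8.4721, π⊥ = 0-2·β' ≈ 0.4721 ∈ [-0.3, 1.3) ⇒ IN Λ
candidate 3: (m,n)=(2,7) → π∥ = 2+7·β ≈ 31.6525, π⊥ = 2+7·β' ≈ 0.3475 ∈ [-0.3, 1.3) ⇒ IN Λ
candidate 4: (m,n)=(6,-5) → π∥ = 6-5·β ≈ -15.1803, π⊥ = 6-5·β' ≈ 7.1803 ∉ [-0.3, 1.3) ⇒ out
candidate 5: (m,n)=(0,-1) → π∥ = 0-1·β ≈ -4.2361, π⊥ = 0-1·β' ≈ 0.2361 ∈ [-0.3, 1.3) ⇒ IN Λ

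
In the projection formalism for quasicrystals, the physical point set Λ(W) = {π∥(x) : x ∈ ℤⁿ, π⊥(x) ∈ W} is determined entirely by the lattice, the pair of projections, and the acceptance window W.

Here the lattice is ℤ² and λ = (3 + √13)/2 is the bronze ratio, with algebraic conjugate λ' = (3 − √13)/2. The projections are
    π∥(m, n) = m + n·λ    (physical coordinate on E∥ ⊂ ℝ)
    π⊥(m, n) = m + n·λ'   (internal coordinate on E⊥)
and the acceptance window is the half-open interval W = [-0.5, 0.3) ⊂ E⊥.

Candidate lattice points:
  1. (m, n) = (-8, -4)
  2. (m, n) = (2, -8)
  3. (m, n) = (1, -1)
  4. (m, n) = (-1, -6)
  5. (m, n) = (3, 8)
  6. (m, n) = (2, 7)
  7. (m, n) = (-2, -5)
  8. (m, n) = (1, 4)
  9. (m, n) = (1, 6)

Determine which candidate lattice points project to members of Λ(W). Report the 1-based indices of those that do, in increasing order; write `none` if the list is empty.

6, 7, 8

λ' = (3−√13)/2 ≈ -0.30278.
[1] lift (-8,-4): star map gives -6.78890; window check -0.5 ≤ -6.78890 < 0.3 is false → out
[2] lift (2,-8): star map gives 4.42221; window check -0.5 ≤ 4.42221 < 0.3 is false → out
[3] lift (1,-1): star map gives 1.30278; window check -0.5 ≤ 1.30278 < 0.3 is false → out
[4] lift (-1,-6): star map gives 0.81665; window check -0.5 ≤ 0.81665 < 0.3 is false → out
[5] lift (3,8): star map gives 0.57779; window check -0.5 ≤ 0.57779 < 0.3 is false → out
[6] lift (2,7): star map gives -0.11943; window check -0.5 ≤ -0.11943 < 0.3 is true → IN Λ
[7] lift (-2,-5): star map gives -0.48612; window check -0.5 ≤ -0.48612 < 0.3 is true → IN Λ
[8] lift (1,4): star map gives -0.21110; window check -0.5 ≤ -0.21110 < 0.3 is true → IN Λ
[9] lift (1,6): star map gives -0.81665; window check -0.5 ≤ -0.81665 < 0.3 is false → out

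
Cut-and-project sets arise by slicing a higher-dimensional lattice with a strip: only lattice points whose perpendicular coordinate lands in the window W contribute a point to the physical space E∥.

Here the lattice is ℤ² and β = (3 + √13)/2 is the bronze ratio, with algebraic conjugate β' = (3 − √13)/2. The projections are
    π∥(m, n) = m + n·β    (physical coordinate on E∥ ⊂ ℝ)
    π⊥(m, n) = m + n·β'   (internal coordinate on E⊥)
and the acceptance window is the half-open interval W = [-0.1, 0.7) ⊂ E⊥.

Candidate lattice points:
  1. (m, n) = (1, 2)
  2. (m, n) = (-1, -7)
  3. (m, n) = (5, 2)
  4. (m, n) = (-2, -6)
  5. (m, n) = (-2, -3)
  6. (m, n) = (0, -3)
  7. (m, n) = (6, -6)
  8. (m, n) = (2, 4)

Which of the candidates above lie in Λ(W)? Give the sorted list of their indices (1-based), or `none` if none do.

Compute β' = (3−√13)/2 = -0.3028, so π⊥(m,n) = m -0.3028·n.
#1 (1,2): internal coord 1 + (2)·β' = +0.3944; +0.3944 ∈ [-0.1, 0.7) → IN Λ
#2 (-1,-7): internal coord -1 + (-7)·β' = +1.1194; +1.1194 ∉ [-0.1, 0.7) → out
#3 (5,2): internal coord 5 + (2)·β' = +4.3944; +4.3944 ∉ [-0.1, 0.7) → out
#4 (-2,-6): internal coord -2 + (-6)·β' = -0.1833; -0.1833 ∉ [-0.1, 0.7) → out
#5 (-2,-3): internal coord -2 + (-3)·β' = -1.0917; -1.0917 ∉ [-0.1, 0.7) → out
#6 (0,-3): internal coord 0 + (-3)·β' = +0.9083; +0.9083 ∉ [-0.1, 0.7) → out
#7 (6,-6): internal coord 6 + (-6)·β' = +7.8167; +7.8167 ∉ [-0.1, 0.7) → out
#8 (2,4): internal coord 2 + (4)·β' = +0.7889; +0.7889 ∉ [-0.1, 0.7) → out

1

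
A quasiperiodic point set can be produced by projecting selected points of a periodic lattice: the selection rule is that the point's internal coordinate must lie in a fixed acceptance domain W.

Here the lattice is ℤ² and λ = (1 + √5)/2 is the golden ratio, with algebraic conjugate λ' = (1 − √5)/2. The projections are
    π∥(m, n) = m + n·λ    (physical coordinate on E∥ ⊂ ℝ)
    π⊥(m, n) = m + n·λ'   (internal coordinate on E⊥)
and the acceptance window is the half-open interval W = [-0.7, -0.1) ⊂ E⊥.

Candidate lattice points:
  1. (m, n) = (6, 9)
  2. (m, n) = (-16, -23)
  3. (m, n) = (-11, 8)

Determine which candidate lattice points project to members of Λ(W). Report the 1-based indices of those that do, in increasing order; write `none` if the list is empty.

Numerically λ ≈ 1.61803 and λ' = −1/λ ≈ -0.61803.
candidate 1: (m,n)=(6,9) → π∥ = 6+9·λ ≈ 20.56231, π⊥ = 6+9·λ' ≈ 0.43769 ∉ [-0.7, -0.1) ⇒ out
candidate 2: (m,n)=(-16,-23) → π∥ = -16-23·λ ≈ -53.21478, π⊥ = -16-23·λ' ≈ -1.78522 ∉ [-0.7, -0.1) ⇒ out
candidate 3: (m,n)=(-11,8) → π∥ = -11+8·λ ≈ 1.94427, π⊥ = -11+8·λ' ≈ -15.94427 ∉ [-0.7, -0.1) ⇒ out

none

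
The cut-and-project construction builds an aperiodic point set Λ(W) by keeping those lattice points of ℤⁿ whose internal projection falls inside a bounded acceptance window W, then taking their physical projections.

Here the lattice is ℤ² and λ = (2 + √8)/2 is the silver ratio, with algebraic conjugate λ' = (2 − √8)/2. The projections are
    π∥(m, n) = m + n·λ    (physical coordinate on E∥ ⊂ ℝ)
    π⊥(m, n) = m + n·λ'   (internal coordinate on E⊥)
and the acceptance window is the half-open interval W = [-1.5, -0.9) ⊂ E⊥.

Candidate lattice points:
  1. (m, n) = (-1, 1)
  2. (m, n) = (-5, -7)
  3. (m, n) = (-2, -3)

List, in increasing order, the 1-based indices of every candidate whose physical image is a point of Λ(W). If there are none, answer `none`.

1

Numerically λ ≈ 2.4142 and λ' = −1/λ ≈ -0.4142.
#1 (-1,1): internal coord -1 + (1)·λ' = -1.4142; -1.4142 ∈ [-1.5, -0.9) → IN Λ
#2 (-5,-7): internal coord -5 + (-7)·λ' = -2.1005; -2.1005 ∉ [-1.5, -0.9) → out
#3 (-2,-3): internal coord -2 + (-3)·λ' = -0.7574; -0.7574 ∉ [-1.5, -0.9) → out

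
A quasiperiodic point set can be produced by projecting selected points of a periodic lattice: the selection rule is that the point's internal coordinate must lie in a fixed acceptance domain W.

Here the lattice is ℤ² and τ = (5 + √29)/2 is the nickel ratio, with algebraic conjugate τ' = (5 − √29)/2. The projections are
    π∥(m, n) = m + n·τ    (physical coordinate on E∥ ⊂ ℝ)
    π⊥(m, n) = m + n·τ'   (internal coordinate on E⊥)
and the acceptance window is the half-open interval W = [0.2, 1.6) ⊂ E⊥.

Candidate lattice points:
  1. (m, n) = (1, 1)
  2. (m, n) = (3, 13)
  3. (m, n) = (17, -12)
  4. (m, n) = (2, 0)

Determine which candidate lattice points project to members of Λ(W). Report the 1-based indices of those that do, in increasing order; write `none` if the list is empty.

τ' = (5−√29)/2 ≈ -0.19258.
candidate 1: (m,n)=(1,1) → π∥ = 1+1·τ ≈ 6.19258, π⊥ = 1+1·τ' ≈ 0.80742 ∈ [0.2, 1.6) ⇒ IN Λ
candidate 2: (m,n)=(3,13) → π∥ = 3+13·τ ≈ 70.50357, π⊥ = 3+13·τ' ≈ 0.49643 ∈ [0.2, 1.6) ⇒ IN Λ
candidate 3: (m,n)=(17,-12) → π∥ = 17-12·τ ≈ -45.31099, π⊥ = 17-12·τ' ≈ 19.31099 ∉ [0.2, 1.6) ⇒ out
candidate 4: (m,n)=(2,0) → π∥ = 2+0·τ ≈ 2.00000, π⊥ = 2+0·τ' ≈ 2.00000 ∉ [0.2, 1.6) ⇒ out

1, 2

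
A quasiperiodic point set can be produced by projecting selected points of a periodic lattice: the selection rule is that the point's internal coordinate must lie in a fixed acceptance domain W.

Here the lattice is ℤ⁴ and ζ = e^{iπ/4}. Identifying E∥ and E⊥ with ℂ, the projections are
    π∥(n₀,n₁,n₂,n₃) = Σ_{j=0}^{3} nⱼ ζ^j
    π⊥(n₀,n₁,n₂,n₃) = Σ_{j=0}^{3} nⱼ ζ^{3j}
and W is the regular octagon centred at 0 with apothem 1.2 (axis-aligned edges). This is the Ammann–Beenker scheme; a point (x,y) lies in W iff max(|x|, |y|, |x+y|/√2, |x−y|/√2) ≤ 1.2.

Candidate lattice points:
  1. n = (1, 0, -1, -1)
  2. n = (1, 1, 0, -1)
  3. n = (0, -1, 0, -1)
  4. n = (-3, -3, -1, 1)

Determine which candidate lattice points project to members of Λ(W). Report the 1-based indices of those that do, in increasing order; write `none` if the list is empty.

Internal map: ζ^{3j} for j=0..3 gives (1,0), (−√2/2,√2/2), (0,−1), (√2/2,√2/2).
candidate 1: n = (1, 0, -1, -1) → π⊥ ≈ (+0.29289, +0.29289); max(|x|,|y|,|x±y|/√2) = 0.41421 ≤ 1.2 ⇒ ∈ W
candidate 2: n = (1, 1, 0, -1) → π⊥ ≈ (-0.41421, +0.00000); max(|x|,|y|,|x±y|/√2) = 0.41421 ≤ 1.2 ⇒ ∈ W
candidate 3: n = (0, -1, 0, -1) → π⊥ ≈ (+0.00000, -1.41421); max(|x|,|y|,|x±y|/√2) = 1.41421 > 1.2 ⇒ ∉ W
candidate 4: n = (-3, -3, -1, 1) → π⊥ ≈ (-0.17157, -0.41421); max(|x|,|y|,|x±y|/√2) = 0.41421 ≤ 1.2 ⇒ ∈ W

1, 2, 4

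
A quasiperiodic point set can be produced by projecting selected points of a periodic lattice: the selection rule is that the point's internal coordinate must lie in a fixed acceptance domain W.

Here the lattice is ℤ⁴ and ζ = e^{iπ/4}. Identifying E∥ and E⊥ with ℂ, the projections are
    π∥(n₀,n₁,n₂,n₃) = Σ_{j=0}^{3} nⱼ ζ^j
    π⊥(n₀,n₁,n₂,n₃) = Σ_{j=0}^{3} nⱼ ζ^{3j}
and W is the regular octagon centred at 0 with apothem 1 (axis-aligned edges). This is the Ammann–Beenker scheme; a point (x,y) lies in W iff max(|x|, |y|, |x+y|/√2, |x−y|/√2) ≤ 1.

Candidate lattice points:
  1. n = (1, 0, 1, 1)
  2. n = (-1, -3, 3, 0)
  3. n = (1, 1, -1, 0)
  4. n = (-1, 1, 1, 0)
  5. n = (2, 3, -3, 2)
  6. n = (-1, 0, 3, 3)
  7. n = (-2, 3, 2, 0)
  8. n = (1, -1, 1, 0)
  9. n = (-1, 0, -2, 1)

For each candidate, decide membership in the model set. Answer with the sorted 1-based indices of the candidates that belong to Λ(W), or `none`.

π⊥(n) = n₀ + n₁ζ³ + n₂ζ⁶ + n₃ζ⁹ where ζ = e^{iπ/4}.
candidate 1: n = (1, 0, 1, 1) → π⊥ ≈ (+1.707107, -0.292893); max(|x|,|y|,|x±y|/√2) = 1.707107 > 1 ⇒ ∉ W
candidate 2: n = (-1, -3, 3, 0) → π⊥ ≈ (+1.121320, -5.121320); max(|x|,|y|,|x±y|/√2) = 5.121320 > 1 ⇒ ∉ W
candidate 3: n = (1, 1, -1, 0) → π⊥ ≈ (+0.292893, +1.707107); max(|x|,|y|,|x±y|/√2) = 1.707107 > 1 ⇒ ∉ W
candidate 4: n = (-1, 1, 1, 0) → π⊥ ≈ (-1.707107, -0.292893); max(|x|,|y|,|x±y|/√2) = 1.707107 > 1 ⇒ ∉ W
candidate 5: n = (2, 3, -3, 2) → π⊥ ≈ (+1.292893, +6.535534); max(|x|,|y|,|x±y|/√2) = 6.535534 > 1 ⇒ ∉ W
candidate 6: n = (-1, 0, 3, 3) → π⊥ ≈ (+1.121320, -0.878680); max(|x|,|y|,|x±y|/√2) = 1.414214 > 1 ⇒ ∉ W
candidate 7: n = (-2, 3, 2, 0) → π⊥ ≈ (-4.121320, +0.121320); max(|x|,|y|,|x±y|/√2) = 4.121320 > 1 ⇒ ∉ W
candidate 8: n = (1, -1, 1, 0) → π⊥ ≈ (+1.707107, -1.707107); max(|x|,|y|,|x±y|/√2) = 2.414214 > 1 ⇒ ∉ W
candidate 9: n = (-1, 0, -2, 1) → π⊥ ≈ (-0.292893, +2.707107); max(|x|,|y|,|x±y|/√2) = 2.707107 > 1 ⇒ ∉ W

none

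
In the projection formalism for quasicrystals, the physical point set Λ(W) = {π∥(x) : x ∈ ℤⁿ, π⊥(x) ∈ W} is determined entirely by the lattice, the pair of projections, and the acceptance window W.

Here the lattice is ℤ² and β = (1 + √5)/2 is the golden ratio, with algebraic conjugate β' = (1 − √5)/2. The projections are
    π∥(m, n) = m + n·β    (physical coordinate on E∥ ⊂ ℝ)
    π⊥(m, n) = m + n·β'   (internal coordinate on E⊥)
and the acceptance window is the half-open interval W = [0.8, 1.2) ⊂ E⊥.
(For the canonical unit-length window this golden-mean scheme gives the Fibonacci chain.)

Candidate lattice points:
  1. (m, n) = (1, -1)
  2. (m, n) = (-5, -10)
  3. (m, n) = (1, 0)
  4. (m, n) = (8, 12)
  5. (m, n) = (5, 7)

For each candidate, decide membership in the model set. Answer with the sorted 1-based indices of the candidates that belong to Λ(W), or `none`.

2, 3

β' = (1−√5)/2 ≈ -0.61803.
#1 (1,-1): internal coord 1 + (-1)·β' = +1.61803; +1.61803 ∉ [0.8, 1.2) → out
#2 (-5,-10): internal coord -5 + (-10)·β' = +1.18034; +1.18034 ∈ [0.8, 1.2) → IN Λ
#3 (1,0): internal coord 1 + (0)·β' = +1.00000; +1.00000 ∈ [0.8, 1.2) → IN Λ
#4 (8,12): internal coord 8 + (12)·β' = +0.58359; +0.58359 ∉ [0.8, 1.2) → out
#5 (5,7): internal coord 5 + (7)·β' = +0.67376; +0.67376 ∉ [0.8, 1.2) → out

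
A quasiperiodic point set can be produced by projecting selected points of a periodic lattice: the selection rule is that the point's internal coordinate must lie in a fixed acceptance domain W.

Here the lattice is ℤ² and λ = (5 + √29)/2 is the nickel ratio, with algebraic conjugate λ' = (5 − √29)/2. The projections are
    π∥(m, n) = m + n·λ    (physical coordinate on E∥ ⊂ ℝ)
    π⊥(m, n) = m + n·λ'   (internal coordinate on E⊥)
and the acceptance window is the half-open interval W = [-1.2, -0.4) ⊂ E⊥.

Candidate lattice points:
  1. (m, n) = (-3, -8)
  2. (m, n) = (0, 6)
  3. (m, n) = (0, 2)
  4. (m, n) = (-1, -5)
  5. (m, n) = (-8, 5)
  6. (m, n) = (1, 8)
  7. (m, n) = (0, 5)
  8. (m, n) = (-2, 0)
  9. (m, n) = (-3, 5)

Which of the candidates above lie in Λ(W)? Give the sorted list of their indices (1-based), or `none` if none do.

2, 6, 7

λ' = (5−√29)/2 ≈ -0.19258.
candidate 1: (m,n)=(-3,-8) → π∥ = -3-8·λ ≈ -44.54066, π⊥ = -3-8·λ' ≈ -1.45934 ∉ [-1.2, -0.4) ⇒ out
candidate 2: (m,n)=(0,6) → π∥ = 0+6·λ ≈ 31.15549, π⊥ = 0+6·λ' ≈ -1.15549 ∈ [-1.2, -0.4) ⇒ IN Λ
candidate 3: (m,n)=(0,2) → π∥ = 0+2·λ ≈ 10.38516, π⊥ = 0+2·λ' ≈ -0.38516 ∉ [-1.2, -0.4) ⇒ out
candidate 4: (m,n)=(-1,-5) → π∥ = -1-5·λ ≈ -26.96291, π⊥ = -1-5·λ' ≈ -0.03709 ∉ [-1.2, -0.4) ⇒ out
candidate 5: (m,n)=(-8,5) → π∥ = -8+5·λ ≈ 17.96291, π⊥ = -8+5·λ' ≈ -8.96291 ∉ [-1.2, -0.4) ⇒ out
candidate 6: (m,n)=(1,8) → π∥ = 1+8·λ ≈ 42.54066, π⊥ = 1+8·λ' ≈ -0.54066 ∈ [-1.2, -0.4) ⇒ IN Λ
candidate 7: (m,n)=(0,5) → π∥ = 0+5·λ ≈ 25.96291, π⊥ = 0+5·λ' ≈ -0.96291 ∈ [-1.2, -0.4) ⇒ IN Λ
candidate 8: (m,n)=(-2,0) → π∥ = -2+0·λ ≈ -2.00000, π⊥ = -2+0·λ' ≈ -2.00000 ∉ [-1.2, -0.4) ⇒ out
candidate 9: (m,n)=(-3,5) → π∥ = -3+5·λ ≈ 22.96291, π⊥ = -3+5·λ' ≈ -3.96291 ∉ [-1.2, -0.4) ⇒ out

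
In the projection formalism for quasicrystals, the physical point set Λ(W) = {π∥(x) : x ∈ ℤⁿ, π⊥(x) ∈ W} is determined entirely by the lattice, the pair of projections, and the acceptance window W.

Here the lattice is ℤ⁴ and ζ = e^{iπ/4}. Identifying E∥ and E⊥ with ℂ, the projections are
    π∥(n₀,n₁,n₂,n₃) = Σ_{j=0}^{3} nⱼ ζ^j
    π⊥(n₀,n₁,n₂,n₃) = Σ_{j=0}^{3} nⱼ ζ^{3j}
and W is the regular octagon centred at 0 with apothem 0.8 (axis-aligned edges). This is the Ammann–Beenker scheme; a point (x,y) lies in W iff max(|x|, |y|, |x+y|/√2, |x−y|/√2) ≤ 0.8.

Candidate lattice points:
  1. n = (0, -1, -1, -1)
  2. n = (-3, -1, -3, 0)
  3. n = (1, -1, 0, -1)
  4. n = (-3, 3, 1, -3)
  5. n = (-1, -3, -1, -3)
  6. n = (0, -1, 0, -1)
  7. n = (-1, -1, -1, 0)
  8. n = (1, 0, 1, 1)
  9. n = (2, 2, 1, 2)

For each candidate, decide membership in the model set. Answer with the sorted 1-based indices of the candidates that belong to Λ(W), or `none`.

1, 7

With ζ = e^{iπ/4} the internal vectors are ζ^0,ζ^3,ζ^6,ζ^9.
#1 (0, -1, -1, -1): internal (0.000000, -0.414214); octagon support 0.414214 vs apothem 0.8 → ∈ W
#2 (-3, -1, -3, 0): internal (-2.292893, 2.292893); octagon support 3.242641 vs apothem 0.8 → ∉ W
#3 (1, -1, 0, -1): internal (1.000000, -1.414214); octagon support 1.707107 vs apothem 0.8 → ∉ W
#4 (-3, 3, 1, -3): internal (-7.242641, -1.000000); octagon support 7.242641 vs apothem 0.8 → ∉ W
#5 (-1, -3, -1, -3): internal (-1.000000, -3.242641); octagon support 3.242641 vs apothem 0.8 → ∉ W
#6 (0, -1, 0, -1): internal (0.000000, -1.414214); octagon support 1.414214 vs apothem 0.8 → ∉ W
#7 (-1, -1, -1, 0): internal (-0.292893, 0.292893); octagon support 0.414214 vs apothem 0.8 → ∈ W
#8 (1, 0, 1, 1): internal (1.707107, -0.292893); octagon support 1.707107 vs apothem 0.8 → ∉ W
#9 (2, 2, 1, 2): internal (2.000000, 1.828427); octagon support 2.707107 vs apothem 0.8 → ∉ W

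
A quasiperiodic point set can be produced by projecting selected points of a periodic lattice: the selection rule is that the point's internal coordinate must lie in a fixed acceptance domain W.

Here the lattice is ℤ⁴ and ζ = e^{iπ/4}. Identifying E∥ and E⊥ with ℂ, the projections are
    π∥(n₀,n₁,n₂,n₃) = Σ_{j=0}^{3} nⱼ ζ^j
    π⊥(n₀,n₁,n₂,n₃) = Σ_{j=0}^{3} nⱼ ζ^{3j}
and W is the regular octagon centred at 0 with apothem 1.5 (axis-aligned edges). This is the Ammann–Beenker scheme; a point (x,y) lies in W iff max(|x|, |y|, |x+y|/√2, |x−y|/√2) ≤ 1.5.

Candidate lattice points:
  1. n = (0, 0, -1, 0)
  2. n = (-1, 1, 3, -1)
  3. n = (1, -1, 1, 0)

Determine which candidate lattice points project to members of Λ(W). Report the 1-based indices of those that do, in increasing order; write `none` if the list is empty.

1

With ζ = e^{iπ/4} the internal vectors are ζ^0,ζ^3,ζ^6,ζ^9.
candidate 1: n = (0, 0, -1, 0) → π⊥ ≈ (+0.0000, +1.0000); max(|x|,|y|,|x±y|/√2) = 1.0000 ≤ 1.5 ⇒ ∈ W
candidate 2: n = (-1, 1, 3, -1) → π⊥ ≈ (-2.4142, -3.0000); max(|x|,|y|,|x±y|/√2) = 3.8284 > 1.5 ⇒ ∉ W
candidate 3: n = (1, -1, 1, 0) → π⊥ ≈ (+1.7071, -1.7071); max(|x|,|y|,|x±y|/√2) = 2.4142 > 1.5 ⇒ ∉ W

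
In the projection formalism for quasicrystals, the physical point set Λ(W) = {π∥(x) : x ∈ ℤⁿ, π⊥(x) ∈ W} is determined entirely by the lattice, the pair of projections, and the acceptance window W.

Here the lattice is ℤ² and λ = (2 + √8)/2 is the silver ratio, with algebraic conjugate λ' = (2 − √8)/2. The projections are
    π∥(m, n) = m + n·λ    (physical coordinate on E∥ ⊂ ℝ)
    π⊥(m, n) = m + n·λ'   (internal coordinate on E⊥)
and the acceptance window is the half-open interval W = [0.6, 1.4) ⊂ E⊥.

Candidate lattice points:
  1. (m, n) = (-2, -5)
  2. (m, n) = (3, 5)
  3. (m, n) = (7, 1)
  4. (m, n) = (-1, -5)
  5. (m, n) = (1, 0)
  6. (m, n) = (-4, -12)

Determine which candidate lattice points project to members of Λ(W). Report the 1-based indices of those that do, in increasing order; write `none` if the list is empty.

Compute λ' = (2−√8)/2 = -0.414214, so π⊥(m,n) = m -0.414214·n.
[1] lift (-2,-5): star map gives 0.071068; window check 0.6 ≤ 0.071068 < 1.4 is false → out
[2] lift (3,5): star map gives 0.928932; window check 0.6 ≤ 0.928932 < 1.4 is true → IN Λ
[3] lift (7,1): star map gives 6.585786; window check 0.6 ≤ 6.585786 < 1.4 is false → out
[4] lift (-1,-5): star map gives 1.071068; window check 0.6 ≤ 1.071068 < 1.4 is true → IN Λ
[5] lift (1,0): star map gives 1.000000; window check 0.6 ≤ 1.000000 < 1.4 is true → IN Λ
[6] lift (-4,-12): star map gives 0.970563; window check 0.6 ≤ 0.970563 < 1.4 is true → IN Λ

2, 4, 5, 6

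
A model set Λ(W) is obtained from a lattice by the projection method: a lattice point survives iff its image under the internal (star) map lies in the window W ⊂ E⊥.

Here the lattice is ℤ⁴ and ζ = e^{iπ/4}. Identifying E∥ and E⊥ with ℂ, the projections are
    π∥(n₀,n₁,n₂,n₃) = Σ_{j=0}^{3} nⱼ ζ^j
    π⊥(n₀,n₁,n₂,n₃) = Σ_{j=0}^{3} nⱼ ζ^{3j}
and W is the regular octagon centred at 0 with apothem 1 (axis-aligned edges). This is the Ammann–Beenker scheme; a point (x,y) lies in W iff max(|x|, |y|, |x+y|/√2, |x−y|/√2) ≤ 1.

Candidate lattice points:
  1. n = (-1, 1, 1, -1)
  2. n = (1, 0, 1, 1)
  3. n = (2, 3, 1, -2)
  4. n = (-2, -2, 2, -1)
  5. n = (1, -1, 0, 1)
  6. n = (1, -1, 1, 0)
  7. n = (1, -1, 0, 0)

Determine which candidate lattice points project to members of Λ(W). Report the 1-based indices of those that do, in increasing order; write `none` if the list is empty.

With ζ = e^{iπ/4} the internal vectors are ζ^0,ζ^3,ζ^6,ζ^9.
candidate 1: n = (-1, 1, 1, -1) → π⊥ ≈ (-2.414214, -1.000000); max(|x|,|y|,|x±y|/√2) = 2.414214 > 1 ⇒ ∉ W
candidate 2: n = (1, 0, 1, 1) → π⊥ ≈ (+1.707107, -0.292893); max(|x|,|y|,|x±y|/√2) = 1.707107 > 1 ⇒ ∉ W
candidate 3: n = (2, 3, 1, -2) → π⊥ ≈ (-1.535534, -0.292893); max(|x|,|y|,|x±y|/√2) = 1.535534 > 1 ⇒ ∉ W
candidate 4: n = (-2, -2, 2, -1) → π⊥ ≈ (-1.292893, -4.121320); max(|x|,|y|,|x±y|/√2) = 4.121320 > 1 ⇒ ∉ W
candidate 5: n = (1, -1, 0, 1) → π⊥ ≈ (+2.414214, +0.000000); max(|x|,|y|,|x±y|/√2) = 2.414214 > 1 ⇒ ∉ W
candidate 6: n = (1, -1, 1, 0) → π⊥ ≈ (+1.707107, -1.707107); max(|x|,|y|,|x±y|/√2) = 2.414214 > 1 ⇒ ∉ W
candidate 7: n = (1, -1, 0, 0) → π⊥ ≈ (+1.707107, -0.707107); max(|x|,|y|,|x±y|/√2) = 1.707107 > 1 ⇒ ∉ W

none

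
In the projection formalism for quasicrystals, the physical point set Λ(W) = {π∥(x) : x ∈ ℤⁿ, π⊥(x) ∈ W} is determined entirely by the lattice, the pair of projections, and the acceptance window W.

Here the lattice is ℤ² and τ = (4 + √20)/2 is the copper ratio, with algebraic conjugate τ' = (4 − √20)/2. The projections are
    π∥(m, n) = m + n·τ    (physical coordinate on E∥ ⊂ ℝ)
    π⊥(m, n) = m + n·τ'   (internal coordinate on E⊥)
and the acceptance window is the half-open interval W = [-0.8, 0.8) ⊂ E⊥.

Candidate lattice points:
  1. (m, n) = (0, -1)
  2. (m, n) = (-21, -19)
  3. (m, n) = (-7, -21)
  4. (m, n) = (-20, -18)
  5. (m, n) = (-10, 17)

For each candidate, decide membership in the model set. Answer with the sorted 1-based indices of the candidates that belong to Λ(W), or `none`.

Numerically τ ≈ 4.2361 and τ' = −1/τ ≈ -0.2361.
candidate 1: (m,n)=(0,-1) → π∥ = 0-1·τ ≈ -4.2361, π⊥ = 0-1·τ' ≈ 0.2361 ∈ [-0.8, 0.8) ⇒ IN Λ
candidate 2: (m,n)=(-21,-19) → π∥ = -21-19·τ ≈ -101.4853, π⊥ = -21-19·τ' ≈ -16.5147 ∉ [-0.8, 0.8) ⇒ out
candidate 3: (m,n)=(-7,-21) → π∥ = -7-21·τ ≈ -95.9574, π⊥ = -7-21·τ' ≈ -2.0426 ∉ [-0.8, 0.8) ⇒ out
candidate 4: (m,n)=(-20,-18) → π∥ = -20-18·τ ≈ -96.2492, π⊥ = -20-18·τ' ≈ -15.7508 ∉ [-0.8, 0.8) ⇒ out
candidate 5: (m,n)=(-10,17) → π∥ = -10+17·τ ≈ 62.0132, π⊥ = -10+17·τ' ≈ -14.0132 ∉ [-0.8, 0.8) ⇒ out

1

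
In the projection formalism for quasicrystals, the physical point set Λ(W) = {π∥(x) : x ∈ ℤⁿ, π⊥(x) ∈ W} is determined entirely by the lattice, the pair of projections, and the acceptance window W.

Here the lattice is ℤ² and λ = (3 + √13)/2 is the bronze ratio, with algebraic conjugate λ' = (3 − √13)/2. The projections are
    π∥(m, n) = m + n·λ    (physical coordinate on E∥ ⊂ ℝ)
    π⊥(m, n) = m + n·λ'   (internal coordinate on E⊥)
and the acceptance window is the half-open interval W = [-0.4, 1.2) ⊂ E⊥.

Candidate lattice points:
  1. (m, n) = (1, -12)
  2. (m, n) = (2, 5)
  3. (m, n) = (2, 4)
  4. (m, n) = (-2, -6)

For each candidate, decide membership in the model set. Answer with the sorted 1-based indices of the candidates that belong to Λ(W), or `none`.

λ' = (3−√13)/2 ≈ -0.302776.
[1] lift (1,-12): star map gives 4.633308; window check -0.4 ≤ 4.633308 < 1.2 is false → out
[2] lift (2,5): star map gives 0.486122; window check -0.4 ≤ 0.486122 < 1.2 is true → IN Λ
[3] lift (2,4): star map gives 0.788897; window check -0.4 ≤ 0.788897 < 1.2 is true → IN Λ
[4] lift (-2,-6): star map gives -0.183346; window check -0.4 ≤ -0.183346 < 1.2 is true → IN Λ

2, 3, 4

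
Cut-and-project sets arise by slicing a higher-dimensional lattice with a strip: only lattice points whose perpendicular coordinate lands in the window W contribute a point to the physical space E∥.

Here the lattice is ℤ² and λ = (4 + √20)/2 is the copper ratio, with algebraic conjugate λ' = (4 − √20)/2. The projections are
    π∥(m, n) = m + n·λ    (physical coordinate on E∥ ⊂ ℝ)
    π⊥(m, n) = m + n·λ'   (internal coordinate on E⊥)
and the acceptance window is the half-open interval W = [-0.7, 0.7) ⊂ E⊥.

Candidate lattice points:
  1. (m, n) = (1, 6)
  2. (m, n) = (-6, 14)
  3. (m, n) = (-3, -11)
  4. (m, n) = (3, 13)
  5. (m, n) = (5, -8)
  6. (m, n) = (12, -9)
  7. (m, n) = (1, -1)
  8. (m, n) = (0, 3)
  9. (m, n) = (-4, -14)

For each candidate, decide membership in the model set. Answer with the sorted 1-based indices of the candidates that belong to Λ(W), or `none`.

1, 3, 4, 9

Numerically λ ≈ 4.236068 and λ' = −1/λ ≈ -0.236068.
candidate 1: (m,n)=(1,6) → π∥ = 1+6·λ ≈ 26.416408, π⊥ = 1+6·λ' ≈ -0.416408 ∈ [-0.7, 0.7) ⇒ IN Λ
candidate 2: (m,n)=(-6,14) → π∥ = -6+14·λ ≈ 53.304952, π⊥ = -6+14·λ' ≈ -9.304952 ∉ [-0.7, 0.7) ⇒ out
candidate 3: (m,n)=(-3,-11) → π∥ = -3-11·λ ≈ -49.596748, π⊥ = -3-11·λ' ≈ -0.403252 ∈ [-0.7, 0.7) ⇒ IN Λ
candidate 4: (m,n)=(3,13) → π∥ = 3+13·λ ≈ 58.068884, π⊥ = 3+13·λ' ≈ -0.068884 ∈ [-0.7, 0.7) ⇒ IN Λ
candidate 5: (m,n)=(5,-8) → π∥ = 5-8·λ ≈ -28.888544, π⊥ = 5-8·λ' ≈ 6.888544 ∉ [-0.7, 0.7) ⇒ out
candidate 6: (m,n)=(12,-9) → π∥ = 12-9·λ ≈ -26.124612, π⊥ = 12-9·λ' ≈ 14.124612 ∉ [-0.7, 0.7) ⇒ out
candidate 7: (m,n)=(1,-1) → π∥ = 1-1·λ ≈ -3.236068, π⊥ = 1-1·λ' ≈ 1.236068 ∉ [-0.7, 0.7) ⇒ out
candidate 8: (m,n)=(0,3) → π∥ = 0+3·λ ≈ 12.708204, π⊥ = 0+3·λ' ≈ -0.708204 ∉ [-0.7, 0.7) ⇒ out
candidate 9: (m,n)=(-4,-14) → π∥ = -4-14·λ ≈ -63.304952, π⊥ = -4-14·λ' ≈ -0.695048 ∈ [-0.7, 0.7) ⇒ IN Λ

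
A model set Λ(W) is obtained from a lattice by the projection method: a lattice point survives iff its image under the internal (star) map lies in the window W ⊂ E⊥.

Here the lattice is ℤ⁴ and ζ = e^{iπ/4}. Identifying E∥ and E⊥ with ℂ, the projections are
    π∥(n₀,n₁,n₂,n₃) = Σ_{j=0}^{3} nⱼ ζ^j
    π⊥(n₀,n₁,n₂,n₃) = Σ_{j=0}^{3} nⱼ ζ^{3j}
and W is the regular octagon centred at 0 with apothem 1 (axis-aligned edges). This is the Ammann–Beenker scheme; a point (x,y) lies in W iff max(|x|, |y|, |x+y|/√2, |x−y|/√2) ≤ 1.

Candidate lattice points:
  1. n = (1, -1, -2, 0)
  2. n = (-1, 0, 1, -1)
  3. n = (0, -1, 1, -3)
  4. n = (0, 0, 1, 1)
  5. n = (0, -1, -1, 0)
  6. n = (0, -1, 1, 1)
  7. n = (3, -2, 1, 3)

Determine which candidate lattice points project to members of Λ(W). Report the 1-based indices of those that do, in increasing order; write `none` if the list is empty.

With ζ = e^{iπ/4} the internal vectors are ζ^0,ζ^3,ζ^6,ζ^9.
#1 (1, -1, -2, 0): internal (1.70711, 1.29289); octagon support 2.12132 vs apothem 1 → ∉ W
#2 (-1, 0, 1, -1): internal (-1.70711, -1.70711); octagon support 2.41421 vs apothem 1 → ∉ W
#3 (0, -1, 1, -3): internal (-1.41421, -3.82843); octagon support 3.82843 vs apothem 1 → ∉ W
#4 (0, 0, 1, 1): internal (0.70711, -0.29289); octagon support 0.70711 vs apothem 1 → ∈ W
#5 (0, -1, -1, 0): internal (0.70711, 0.29289); octagon support 0.70711 vs apothem 1 → ∈ W
#6 (0, -1, 1, 1): internal (1.41421, -1.00000); octagon support 1.70711 vs apothem 1 → ∉ W
#7 (3, -2, 1, 3): internal (6.53553, -0.29289); octagon support 6.53553 vs apothem 1 → ∉ W

4, 5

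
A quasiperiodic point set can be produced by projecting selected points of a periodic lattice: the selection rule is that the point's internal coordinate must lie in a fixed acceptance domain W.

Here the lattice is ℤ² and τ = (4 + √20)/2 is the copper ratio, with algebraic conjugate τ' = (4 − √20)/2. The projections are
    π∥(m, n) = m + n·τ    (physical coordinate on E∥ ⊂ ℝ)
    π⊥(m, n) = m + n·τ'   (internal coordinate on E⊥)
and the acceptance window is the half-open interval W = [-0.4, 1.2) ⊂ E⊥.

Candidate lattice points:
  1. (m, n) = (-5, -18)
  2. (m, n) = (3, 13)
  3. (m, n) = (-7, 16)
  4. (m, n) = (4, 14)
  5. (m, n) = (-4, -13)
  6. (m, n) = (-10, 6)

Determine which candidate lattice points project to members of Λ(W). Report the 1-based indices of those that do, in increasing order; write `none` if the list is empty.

2, 4

Compute τ' = (4−√20)/2 = -0.236068, so π⊥(m,n) = m -0.236068·n.
candidate 1: (m,n)=(-5,-18) → π∥ = -5-18·τ ≈ -81.249224, π⊥ = -5-18·τ' ≈ -0.750776 ∉ [-0.4, 1.2) ⇒ out
candidate 2: (m,n)=(3,13) → π∥ = 3+13·τ ≈ 58.068884, π⊥ = 3+13·τ' ≈ -0.068884 ∈ [-0.4, 1.2) ⇒ IN Λ
candidate 3: (m,n)=(-7,16) → π∥ = -7+16·τ ≈ 60.777088, π⊥ = -7+16·τ' ≈ -10.777088 ∉ [-0.4, 1.2) ⇒ out
candidate 4: (m,n)=(4,14) → π∥ = 4+14·τ ≈ 63.304952, π⊥ = 4+14·τ' ≈ 0.695048 ∈ [-0.4, 1.2) ⇒ IN Λ
candidate 5: (m,n)=(-4,-13) → π∥ = -4-13·τ ≈ -59.068884, π⊥ = -4-13·τ' ≈ -0.931116 ∉ [-0.4, 1.2) ⇒ out
candidate 6: (m,n)=(-10,6) → π∥ = -10+6·τ ≈ 15.416408, π⊥ = -10+6·τ' ≈ -11.416408 ∉ [-0.4, 1.2) ⇒ out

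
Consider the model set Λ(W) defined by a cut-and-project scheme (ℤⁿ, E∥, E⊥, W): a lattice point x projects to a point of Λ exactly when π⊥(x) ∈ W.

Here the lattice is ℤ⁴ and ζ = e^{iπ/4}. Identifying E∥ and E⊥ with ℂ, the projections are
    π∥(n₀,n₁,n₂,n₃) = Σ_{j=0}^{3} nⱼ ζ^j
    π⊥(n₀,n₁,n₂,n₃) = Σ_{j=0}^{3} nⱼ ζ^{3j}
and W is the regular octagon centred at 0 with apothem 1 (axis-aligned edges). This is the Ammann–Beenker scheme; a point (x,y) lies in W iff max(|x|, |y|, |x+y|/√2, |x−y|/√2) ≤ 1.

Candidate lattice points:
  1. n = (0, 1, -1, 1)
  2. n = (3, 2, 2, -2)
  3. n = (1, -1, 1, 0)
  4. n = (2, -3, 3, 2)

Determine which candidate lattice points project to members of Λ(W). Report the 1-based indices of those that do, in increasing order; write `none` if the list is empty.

π⊥(n) = n₀ + n₁ζ³ + n₂ζ⁶ + n₃ζ⁹ where ζ = e^{iπ/4}.
#1 (0, 1, -1, 1): internal (0.000000, 2.414214); octagon support 2.414214 vs apothem 1 → ∉ W
#2 (3, 2, 2, -2): internal (0.171573, -2.000000); octagon support 2.000000 vs apothem 1 → ∉ W
#3 (1, -1, 1, 0): internal (1.707107, -1.707107); octagon support 2.414214 vs apothem 1 → ∉ W
#4 (2, -3, 3, 2): internal (5.535534, -3.707107); octagon support 6.535534 vs apothem 1 → ∉ W

none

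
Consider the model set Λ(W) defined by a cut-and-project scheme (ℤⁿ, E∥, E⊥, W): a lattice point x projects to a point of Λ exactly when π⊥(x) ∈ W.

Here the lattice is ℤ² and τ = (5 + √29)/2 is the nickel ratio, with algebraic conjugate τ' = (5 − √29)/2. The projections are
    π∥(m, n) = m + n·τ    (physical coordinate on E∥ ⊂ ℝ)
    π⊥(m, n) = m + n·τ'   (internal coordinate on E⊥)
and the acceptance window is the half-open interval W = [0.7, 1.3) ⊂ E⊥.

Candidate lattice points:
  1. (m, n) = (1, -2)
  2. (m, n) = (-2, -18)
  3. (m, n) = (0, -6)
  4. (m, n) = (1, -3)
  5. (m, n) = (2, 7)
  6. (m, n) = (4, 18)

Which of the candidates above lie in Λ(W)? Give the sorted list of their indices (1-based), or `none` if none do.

3

Numerically τ ≈ 5.1926 and τ' = −1/τ ≈ -0.1926.
candidate 1: (m,n)=(1,-2) → π∥ = 1-2·τ ≈ -9.3852, π⊥ = 1-2·τ' ≈ 1.3852 ∉ [0.7, 1.3) ⇒ out
candidate 2: (m,n)=(-2,-18) → π∥ = -2-18·τ ≈ -95.4665, π⊥ = -2-18·τ' ≈ 1.4665 ∉ [0.7, 1.3) ⇒ out
candidate 3: (m,n)=(0,-6) → π∥ = 0-6·τ ≈ -31.1555, π⊥ = 0-6·τ' ≈ 1.1555 ∈ [0.7, 1.3) ⇒ IN Λ
candidate 4: (m,n)=(1,-3) → π∥ = 1-3·τ ≈ -14.5777, π⊥ = 1-3·τ' ≈ 1.5777 ∉ [0.7, 1.3) ⇒ out
candidate 5: (m,n)=(2,7) → π∥ = 2+7·τ ≈ 38.3481, π⊥ = 2+7·τ' ≈ 0.6519 ∉ [0.7, 1.3) ⇒ out
candidate 6: (m,n)=(4,18) → π∥ = 4+18·τ ≈ 97.4665, π⊥ = 4+18·τ' ≈ 0.5335 ∉ [0.7, 1.3) ⇒ out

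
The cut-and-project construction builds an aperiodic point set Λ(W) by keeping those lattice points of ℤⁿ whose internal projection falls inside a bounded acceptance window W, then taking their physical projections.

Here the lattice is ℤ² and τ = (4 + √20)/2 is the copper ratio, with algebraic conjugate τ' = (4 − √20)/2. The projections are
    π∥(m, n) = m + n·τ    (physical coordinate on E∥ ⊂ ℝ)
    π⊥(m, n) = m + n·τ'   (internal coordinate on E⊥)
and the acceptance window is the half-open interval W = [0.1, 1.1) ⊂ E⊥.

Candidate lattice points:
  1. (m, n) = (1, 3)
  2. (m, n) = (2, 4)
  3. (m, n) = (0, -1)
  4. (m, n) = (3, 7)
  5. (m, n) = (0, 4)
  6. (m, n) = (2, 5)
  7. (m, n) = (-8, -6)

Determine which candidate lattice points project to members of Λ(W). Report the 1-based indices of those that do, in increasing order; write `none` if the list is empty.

1, 2, 3, 6

Numerically τ ≈ 4.236068 and τ' = −1/τ ≈ -0.236068.
[1] lift (1,3): star map gives 0.291796; window check 0.1 ≤ 0.291796 < 1.1 is true → IN Λ
[2] lift (2,4): star map gives 1.055728; window check 0.1 ≤ 1.055728 < 1.1 is true → IN Λ
[3] lift (0,-1): star map gives 0.236068; window check 0.1 ≤ 0.236068 < 1.1 is true → IN Λ
[4] lift (3,7): star map gives 1.347524; window check 0.1 ≤ 1.347524 < 1.1 is false → out
[5] lift (0,4): star map gives -0.944272; window check 0.1 ≤ -0.944272 < 1.1 is false → out
[6] lift (2,5): star map gives 0.819660; window check 0.1 ≤ 0.819660 < 1.1 is true → IN Λ
[7] lift (-8,-6): star map gives -6.583592; window check 0.1 ≤ -6.583592 < 1.1 is false → out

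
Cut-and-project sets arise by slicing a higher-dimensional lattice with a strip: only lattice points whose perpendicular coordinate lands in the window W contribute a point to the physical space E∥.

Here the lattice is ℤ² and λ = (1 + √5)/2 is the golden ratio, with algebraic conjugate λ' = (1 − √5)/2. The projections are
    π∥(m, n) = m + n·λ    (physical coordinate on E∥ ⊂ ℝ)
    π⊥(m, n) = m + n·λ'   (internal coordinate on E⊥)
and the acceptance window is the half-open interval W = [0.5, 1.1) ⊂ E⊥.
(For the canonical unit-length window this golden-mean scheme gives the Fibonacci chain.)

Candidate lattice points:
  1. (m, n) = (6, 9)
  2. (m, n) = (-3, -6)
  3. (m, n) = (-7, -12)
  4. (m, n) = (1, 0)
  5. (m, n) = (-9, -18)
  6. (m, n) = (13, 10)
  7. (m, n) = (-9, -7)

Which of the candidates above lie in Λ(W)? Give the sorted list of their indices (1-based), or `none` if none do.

2, 4

λ' = (1−√5)/2 ≈ -0.618034.
#1 (6,9): internal coord 6 + (9)·λ' = +0.437694; +0.437694 ∉ [0.5, 1.1) → out
#2 (-3,-6): internal coord -3 + (-6)·λ' = +0.708204; +0.708204 ∈ [0.5, 1.1) → IN Λ
#3 (-7,-12): internal coord -7 + (-12)·λ' = +0.416408; +0.416408 ∉ [0.5, 1.1) → out
#4 (1,0): internal coord 1 + (0)·λ' = +1.000000; +1.000000 ∈ [0.5, 1.1) → IN Λ
#5 (-9,-18): internal coord -9 + (-18)·λ' = +2.124612; +2.124612 ∉ [0.5, 1.1) → out
#6 (13,10): internal coord 13 + (10)·λ' = +6.819660; +6.819660 ∉ [0.5, 1.1) → out
#7 (-9,-7): internal coord -9 + (-7)·λ' = -4.673762; -4.673762 ∉ [0.5, 1.1) → out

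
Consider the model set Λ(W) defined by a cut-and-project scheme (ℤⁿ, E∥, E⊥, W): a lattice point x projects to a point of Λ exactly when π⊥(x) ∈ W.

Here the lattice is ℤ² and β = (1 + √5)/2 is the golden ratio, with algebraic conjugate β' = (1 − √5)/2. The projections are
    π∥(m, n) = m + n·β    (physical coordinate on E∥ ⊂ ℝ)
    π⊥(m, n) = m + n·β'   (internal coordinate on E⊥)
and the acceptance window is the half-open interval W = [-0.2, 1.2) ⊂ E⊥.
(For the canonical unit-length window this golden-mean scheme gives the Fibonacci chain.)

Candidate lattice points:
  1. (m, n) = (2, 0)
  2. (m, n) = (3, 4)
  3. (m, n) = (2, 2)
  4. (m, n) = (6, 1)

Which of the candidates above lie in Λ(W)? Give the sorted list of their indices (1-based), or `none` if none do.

Numerically β ≈ 1.6180 and β' = −1/β ≈ -0.6180.
candidate 1: (m,n)=(2,0) → π∥ = 2+0·β ≈ 2.0000, π⊥ = 2+0·β' ≈ 2.0000 ∉ [-0.2, 1.2) ⇒ out
candidate 2: (m,n)=(3,4) → π∥ = 3+4·β ≈ 9.4721, π⊥ = 3+4·β' ≈ 0.5279 ∈ [-0.2, 1.2) ⇒ IN Λ
candidate 3: (m,n)=(2,2) → π∥ = 2+2·β ≈ 5.2361, π⊥ = 2+2·β' ≈ 0.7639 ∈ [-0.2, 1.2) ⇒ IN Λ
candidate 4: (m,n)=(6,1) → π∥ = 6+1·β ≈ 7.6180, π⊥ = 6+1·β' ≈ 5.3820 ∉ [-0.2, 1.2) ⇒ out

2, 3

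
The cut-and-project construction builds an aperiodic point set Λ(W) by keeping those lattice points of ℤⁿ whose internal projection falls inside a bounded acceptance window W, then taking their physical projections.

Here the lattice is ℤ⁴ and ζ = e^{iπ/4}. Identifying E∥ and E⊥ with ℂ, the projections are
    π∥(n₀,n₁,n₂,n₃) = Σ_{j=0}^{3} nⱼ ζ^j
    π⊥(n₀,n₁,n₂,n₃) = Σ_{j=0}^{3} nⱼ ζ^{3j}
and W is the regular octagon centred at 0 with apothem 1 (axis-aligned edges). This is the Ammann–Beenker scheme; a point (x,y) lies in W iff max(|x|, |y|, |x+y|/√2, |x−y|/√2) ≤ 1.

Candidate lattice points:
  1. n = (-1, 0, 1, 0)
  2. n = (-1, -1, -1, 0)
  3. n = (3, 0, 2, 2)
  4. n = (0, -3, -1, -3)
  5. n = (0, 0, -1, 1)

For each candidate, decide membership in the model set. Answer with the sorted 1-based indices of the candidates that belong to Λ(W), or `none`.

With ζ = e^{iπ/4} the internal vectors are ζ^0,ζ^3,ζ^6,ζ^9.
#1 (-1, 0, 1, 0): internal (-1.0000, -1.0000); octagon support 1.4142 vs apothem 1 → ∉ W
#2 (-1, -1, -1, 0): internal (-0.2929, 0.2929); octagon support 0.4142 vs apothem 1 → ∈ W
#3 (3, 0, 2, 2): internal (4.4142, -0.5858); octagon support 4.4142 vs apothem 1 → ∉ W
#4 (0, -3, -1, -3): internal (0.0000, -3.2426); octagon support 3.2426 vs apothem 1 → ∉ W
#5 (0, 0, -1, 1): internal (0.7071, 1.7071); octagon support 1.7071 vs apothem 1 → ∉ W

2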